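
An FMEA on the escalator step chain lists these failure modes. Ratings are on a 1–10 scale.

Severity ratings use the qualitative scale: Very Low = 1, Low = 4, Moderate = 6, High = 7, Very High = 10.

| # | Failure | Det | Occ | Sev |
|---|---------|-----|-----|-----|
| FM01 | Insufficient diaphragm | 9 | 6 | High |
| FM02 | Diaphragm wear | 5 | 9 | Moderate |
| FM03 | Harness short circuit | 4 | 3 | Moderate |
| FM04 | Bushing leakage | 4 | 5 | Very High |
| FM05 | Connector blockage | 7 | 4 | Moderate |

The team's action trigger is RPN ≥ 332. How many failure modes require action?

1

RPN = Severity × Occurrence × Detection:
  FM01: 7 × 6 × 9 = 378
  FM02: 6 × 9 × 5 = 270
  FM03: 6 × 3 × 4 = 72
  FM04: 10 × 5 × 4 = 200
  FM05: 6 × 4 × 7 = 168
Modes with RPN ≥ 332: FM01 (378) → 1.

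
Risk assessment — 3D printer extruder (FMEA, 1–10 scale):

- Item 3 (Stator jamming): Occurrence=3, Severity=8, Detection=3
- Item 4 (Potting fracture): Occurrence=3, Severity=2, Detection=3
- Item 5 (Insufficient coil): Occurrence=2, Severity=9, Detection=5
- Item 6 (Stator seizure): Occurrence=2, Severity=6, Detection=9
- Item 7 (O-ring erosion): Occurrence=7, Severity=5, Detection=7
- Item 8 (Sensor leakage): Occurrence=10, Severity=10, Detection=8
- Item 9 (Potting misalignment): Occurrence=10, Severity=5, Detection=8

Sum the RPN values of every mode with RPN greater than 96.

1553

RPN = Severity × Occurrence × Detection:
  Item 3: 8 × 3 × 3 = 72
  Item 4: 2 × 3 × 3 = 18
  Item 5: 9 × 2 × 5 = 90
  Item 6: 6 × 2 × 9 = 108
  Item 7: 5 × 7 × 7 = 245
  Item 8: 10 × 10 × 8 = 800
  Item 9: 5 × 10 × 8 = 400
RPN > 96: Item 6 (108), Item 7 (245), Item 8 (800), Item 9 (400).
Sum: 108 + 245 + 800 + 400 = 1553.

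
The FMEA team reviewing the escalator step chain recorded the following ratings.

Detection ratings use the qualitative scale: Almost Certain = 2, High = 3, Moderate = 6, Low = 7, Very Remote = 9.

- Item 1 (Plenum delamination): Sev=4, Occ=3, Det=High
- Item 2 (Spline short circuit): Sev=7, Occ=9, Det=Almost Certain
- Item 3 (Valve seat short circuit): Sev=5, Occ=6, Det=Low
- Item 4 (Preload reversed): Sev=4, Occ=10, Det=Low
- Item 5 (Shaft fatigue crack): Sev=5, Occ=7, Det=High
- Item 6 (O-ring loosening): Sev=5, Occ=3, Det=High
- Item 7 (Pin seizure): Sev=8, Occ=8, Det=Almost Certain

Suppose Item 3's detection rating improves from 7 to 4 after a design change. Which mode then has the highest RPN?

Item 4

RPN = Severity × Occurrence × Detection:
  Item 1: 4 × 3 × 3 = 36
  Item 2: 7 × 9 × 2 = 126
  Item 3: 5 × 6 × 7 = 210
  Item 4: 4 × 10 × 7 = 280
  Item 5: 5 × 7 × 3 = 105
  Item 6: 5 × 3 × 3 = 45
  Item 7: 8 × 8 × 2 = 128
After action: Item 3 → 5 × 6 × 4 = 120.
Revised RPNs: Item 4=280, Item 7=128, Item 2=126, Item 3=120, Item 5=105, Item 6=45, Item 1=36.
Highest is now Item 4 (280).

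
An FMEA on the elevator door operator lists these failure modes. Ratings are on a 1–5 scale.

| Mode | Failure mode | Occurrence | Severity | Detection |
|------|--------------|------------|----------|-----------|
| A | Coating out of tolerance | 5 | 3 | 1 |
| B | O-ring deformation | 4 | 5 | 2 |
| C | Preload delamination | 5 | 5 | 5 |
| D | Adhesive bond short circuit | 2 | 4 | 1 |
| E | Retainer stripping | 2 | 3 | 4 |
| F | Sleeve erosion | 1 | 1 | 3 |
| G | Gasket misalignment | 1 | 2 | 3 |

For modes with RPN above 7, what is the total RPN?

212

RPN = Severity × Occurrence × Detection:
  A: 3 × 5 × 1 = 15
  B: 5 × 4 × 2 = 40
  C: 5 × 5 × 5 = 125
  D: 4 × 2 × 1 = 8
  E: 3 × 2 × 4 = 24
  F: 1 × 1 × 3 = 3
  G: 2 × 1 × 3 = 6
RPN > 7: A (15), B (40), C (125), D (8), E (24).
Sum: 15 + 40 + 125 + 8 + 24 = 212.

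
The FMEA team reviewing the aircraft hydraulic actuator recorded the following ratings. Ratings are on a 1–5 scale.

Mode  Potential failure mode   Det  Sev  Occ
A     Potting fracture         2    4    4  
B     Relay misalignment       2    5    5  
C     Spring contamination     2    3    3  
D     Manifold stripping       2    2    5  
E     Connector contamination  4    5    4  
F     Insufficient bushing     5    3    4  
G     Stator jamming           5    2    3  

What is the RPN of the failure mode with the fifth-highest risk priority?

RPN = Severity × Occurrence × Detection:
  A: 4 × 4 × 2 = 32
  B: 5 × 5 × 2 = 50
  C: 3 × 3 × 2 = 18
  D: 2 × 5 × 2 = 20
  E: 5 × 4 × 4 = 80
  F: 3 × 4 × 5 = 60
  G: 2 × 3 × 5 = 30
Sorted descending: 80, 60, 50, 32, 30, 20, 18.
The fifth-highest RPN is 30 (G).

30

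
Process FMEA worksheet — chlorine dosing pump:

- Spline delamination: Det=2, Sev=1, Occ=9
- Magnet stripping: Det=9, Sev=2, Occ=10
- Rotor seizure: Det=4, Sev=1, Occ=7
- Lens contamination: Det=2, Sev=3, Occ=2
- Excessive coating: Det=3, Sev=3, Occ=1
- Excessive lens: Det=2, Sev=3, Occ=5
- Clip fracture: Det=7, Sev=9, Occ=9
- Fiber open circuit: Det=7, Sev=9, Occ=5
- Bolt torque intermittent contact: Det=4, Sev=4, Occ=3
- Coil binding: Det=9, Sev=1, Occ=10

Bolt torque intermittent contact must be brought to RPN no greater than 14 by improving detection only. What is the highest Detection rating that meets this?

Bolt torque intermittent contact: S=4, O=3, D=4 → current RPN = 48.
Fixed product = 12. Need 12 × D ≤ 14, so D ≤ 14/12 = 1.17.
Maximum integer Detection rating = 1 (gives RPN 12; D=2 would give 24 > 14).

1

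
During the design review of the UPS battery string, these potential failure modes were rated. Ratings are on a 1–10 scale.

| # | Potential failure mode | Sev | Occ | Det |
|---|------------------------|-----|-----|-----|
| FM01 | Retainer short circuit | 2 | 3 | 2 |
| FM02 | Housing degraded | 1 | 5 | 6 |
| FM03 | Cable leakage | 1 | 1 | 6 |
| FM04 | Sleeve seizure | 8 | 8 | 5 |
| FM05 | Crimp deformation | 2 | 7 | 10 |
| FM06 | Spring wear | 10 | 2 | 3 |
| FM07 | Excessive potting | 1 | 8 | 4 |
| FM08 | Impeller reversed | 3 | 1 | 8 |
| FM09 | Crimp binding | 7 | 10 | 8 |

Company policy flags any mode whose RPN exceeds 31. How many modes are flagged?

RPN = Severity × Occurrence × Detection:
  FM01: 2 × 3 × 2 = 12
  FM02: 1 × 5 × 6 = 30
  FM03: 1 × 1 × 6 = 6
  FM04: 8 × 8 × 5 = 320
  FM05: 2 × 7 × 10 = 140
  FM06: 10 × 2 × 3 = 60
  FM07: 1 × 8 × 4 = 32
  FM08: 3 × 1 × 8 = 24
  FM09: 7 × 10 × 8 = 560
Modes with RPN > 31: FM04 (320), FM05 (140), FM06 (60), FM07 (32), FM09 (560) → 5.

5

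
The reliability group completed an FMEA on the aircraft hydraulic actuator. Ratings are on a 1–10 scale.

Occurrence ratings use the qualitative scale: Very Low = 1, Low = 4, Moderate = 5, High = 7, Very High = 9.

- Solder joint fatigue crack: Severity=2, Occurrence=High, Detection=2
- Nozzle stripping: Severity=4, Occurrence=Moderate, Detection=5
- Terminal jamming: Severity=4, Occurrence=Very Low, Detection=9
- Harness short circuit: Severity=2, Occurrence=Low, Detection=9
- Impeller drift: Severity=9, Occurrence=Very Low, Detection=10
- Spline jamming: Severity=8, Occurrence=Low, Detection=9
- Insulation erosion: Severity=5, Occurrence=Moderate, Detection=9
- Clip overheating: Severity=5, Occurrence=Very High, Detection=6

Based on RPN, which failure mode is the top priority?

Spline jamming

RPN = Severity × Occurrence × Detection:
  Solder joint fatigue crack: 2 × 7 × 2 = 28
  Nozzle stripping: 4 × 5 × 5 = 100
  Terminal jamming: 4 × 1 × 9 = 36
  Harness short circuit: 2 × 4 × 9 = 72
  Impeller drift: 9 × 1 × 10 = 90
  Spline jamming: 8 × 4 × 9 = 288
  Insulation erosion: 5 × 5 × 9 = 225
  Clip overheating: 5 × 9 × 6 = 270
Highest RPN is 288 → Spline jamming.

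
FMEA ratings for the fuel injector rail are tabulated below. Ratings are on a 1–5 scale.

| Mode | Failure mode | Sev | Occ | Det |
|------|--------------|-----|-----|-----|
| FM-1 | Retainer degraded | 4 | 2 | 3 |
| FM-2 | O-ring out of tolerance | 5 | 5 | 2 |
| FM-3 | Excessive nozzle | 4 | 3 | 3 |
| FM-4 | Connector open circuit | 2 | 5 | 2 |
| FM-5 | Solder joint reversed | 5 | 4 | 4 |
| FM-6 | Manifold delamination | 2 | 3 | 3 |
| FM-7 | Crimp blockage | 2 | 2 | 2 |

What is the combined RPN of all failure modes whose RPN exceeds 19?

210

RPN = Severity × Occurrence × Detection:
  FM-1: 4 × 2 × 3 = 24
  FM-2: 5 × 5 × 2 = 50
  FM-3: 4 × 3 × 3 = 36
  FM-4: 2 × 5 × 2 = 20
  FM-5: 5 × 4 × 4 = 80
  FM-6: 2 × 3 × 3 = 18
  FM-7: 2 × 2 × 2 = 8
RPN > 19: FM-1 (24), FM-2 (50), FM-3 (36), FM-4 (20), FM-5 (80).
Sum: 24 + 50 + 36 + 20 + 80 = 210.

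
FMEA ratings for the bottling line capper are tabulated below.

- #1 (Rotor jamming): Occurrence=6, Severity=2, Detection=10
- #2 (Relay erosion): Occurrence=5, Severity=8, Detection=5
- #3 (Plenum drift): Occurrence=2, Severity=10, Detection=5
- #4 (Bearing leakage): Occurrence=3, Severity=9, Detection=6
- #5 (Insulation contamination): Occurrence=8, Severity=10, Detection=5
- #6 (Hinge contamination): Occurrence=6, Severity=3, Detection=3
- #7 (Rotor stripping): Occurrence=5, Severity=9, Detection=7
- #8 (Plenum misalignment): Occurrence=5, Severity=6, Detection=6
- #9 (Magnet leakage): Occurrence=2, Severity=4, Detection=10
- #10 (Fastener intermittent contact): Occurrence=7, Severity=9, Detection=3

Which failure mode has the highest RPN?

#5

RPN = Severity × Occurrence × Detection:
  #1: 2 × 6 × 10 = 120
  #2: 8 × 5 × 5 = 200
  #3: 10 × 2 × 5 = 100
  #4: 9 × 3 × 6 = 162
  #5: 10 × 8 × 5 = 400
  #6: 3 × 6 × 3 = 54
  #7: 9 × 5 × 7 = 315
  #8: 6 × 5 × 6 = 180
  #9: 4 × 2 × 10 = 80
  #10: 9 × 7 × 3 = 189
Highest RPN is 400 → #5.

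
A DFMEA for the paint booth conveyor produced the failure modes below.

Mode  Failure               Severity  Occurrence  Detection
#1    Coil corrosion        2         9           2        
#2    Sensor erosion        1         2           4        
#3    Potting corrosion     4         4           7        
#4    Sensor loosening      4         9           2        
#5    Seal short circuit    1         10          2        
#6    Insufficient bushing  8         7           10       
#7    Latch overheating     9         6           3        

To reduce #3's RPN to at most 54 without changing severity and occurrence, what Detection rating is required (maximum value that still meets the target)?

3

#3: S=4, O=4, D=7 → current RPN = 112.
Fixed product = 16. Need 16 × D ≤ 54, so D ≤ 54/16 = 3.38.
Maximum integer Detection rating = 3 (gives RPN 48; D=4 would give 64 > 54).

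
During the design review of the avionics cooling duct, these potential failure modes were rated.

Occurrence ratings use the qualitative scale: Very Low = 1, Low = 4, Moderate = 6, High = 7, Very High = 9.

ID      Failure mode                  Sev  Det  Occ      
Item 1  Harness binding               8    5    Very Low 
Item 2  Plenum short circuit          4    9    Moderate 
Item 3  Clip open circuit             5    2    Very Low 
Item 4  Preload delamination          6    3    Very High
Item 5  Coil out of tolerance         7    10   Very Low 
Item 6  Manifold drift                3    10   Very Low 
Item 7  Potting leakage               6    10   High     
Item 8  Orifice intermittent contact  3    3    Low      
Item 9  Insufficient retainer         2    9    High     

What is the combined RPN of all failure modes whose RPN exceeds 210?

636

RPN = Severity × Occurrence × Detection:
  Item 1: 8 × 1 × 5 = 40
  Item 2: 4 × 6 × 9 = 216
  Item 3: 5 × 1 × 2 = 10
  Item 4: 6 × 9 × 3 = 162
  Item 5: 7 × 1 × 10 = 70
  Item 6: 3 × 1 × 10 = 30
  Item 7: 6 × 7 × 10 = 420
  Item 8: 3 × 4 × 3 = 36
  Item 9: 2 × 7 × 9 = 126
RPN > 210: Item 2 (216), Item 7 (420).
Sum: 216 + 420 = 636.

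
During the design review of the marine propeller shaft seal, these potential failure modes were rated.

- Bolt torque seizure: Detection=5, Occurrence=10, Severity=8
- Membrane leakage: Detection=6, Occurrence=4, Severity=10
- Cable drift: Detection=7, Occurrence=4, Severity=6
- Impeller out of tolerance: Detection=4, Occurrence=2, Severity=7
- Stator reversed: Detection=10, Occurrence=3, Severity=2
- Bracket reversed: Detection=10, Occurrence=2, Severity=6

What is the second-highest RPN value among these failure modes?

240

RPN = Severity × Occurrence × Detection:
  Bolt torque seizure: 8 × 10 × 5 = 400
  Membrane leakage: 10 × 4 × 6 = 240
  Cable drift: 6 × 4 × 7 = 168
  Impeller out of tolerance: 7 × 2 × 4 = 56
  Stator reversed: 2 × 3 × 10 = 60
  Bracket reversed: 6 × 2 × 10 = 120
Sorted descending: 400, 240, 168, 120, 60, 56.
The second-highest RPN is 240 (Membrane leakage).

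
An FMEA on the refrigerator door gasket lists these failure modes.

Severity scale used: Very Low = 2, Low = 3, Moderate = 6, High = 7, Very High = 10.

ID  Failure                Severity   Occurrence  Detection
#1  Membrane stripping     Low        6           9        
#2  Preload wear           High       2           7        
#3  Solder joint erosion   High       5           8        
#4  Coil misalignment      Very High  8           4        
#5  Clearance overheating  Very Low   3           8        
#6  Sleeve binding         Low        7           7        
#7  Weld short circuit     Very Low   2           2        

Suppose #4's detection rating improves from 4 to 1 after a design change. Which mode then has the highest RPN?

RPN = Severity × Occurrence × Detection:
  #1: 3 × 6 × 9 = 162
  #2: 7 × 2 × 7 = 98
  #3: 7 × 5 × 8 = 280
  #4: 10 × 8 × 4 = 320
  #5: 2 × 3 × 8 = 48
  #6: 3 × 7 × 7 = 147
  #7: 2 × 2 × 2 = 8
After action: #4 → 10 × 8 × 1 = 80.
Revised RPNs: #3=280, #1=162, #6=147, #2=98, #4=80, #5=48, #7=8.
Highest is now #3 (280).

#3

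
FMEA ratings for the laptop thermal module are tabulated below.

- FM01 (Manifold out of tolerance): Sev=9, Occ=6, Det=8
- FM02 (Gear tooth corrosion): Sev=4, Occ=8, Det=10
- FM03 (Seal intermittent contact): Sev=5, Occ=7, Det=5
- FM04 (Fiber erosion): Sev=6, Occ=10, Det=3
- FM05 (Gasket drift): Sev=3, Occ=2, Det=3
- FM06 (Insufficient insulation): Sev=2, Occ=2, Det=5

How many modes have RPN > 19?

RPN = Severity × Occurrence × Detection:
  FM01: 9 × 6 × 8 = 432
  FM02: 4 × 8 × 10 = 320
  FM03: 5 × 7 × 5 = 175
  FM04: 6 × 10 × 3 = 180
  FM05: 3 × 2 × 3 = 18
  FM06: 2 × 2 × 5 = 20
Modes with RPN > 19: FM01 (432), FM02 (320), FM03 (175), FM04 (180), FM06 (20) → 5.

5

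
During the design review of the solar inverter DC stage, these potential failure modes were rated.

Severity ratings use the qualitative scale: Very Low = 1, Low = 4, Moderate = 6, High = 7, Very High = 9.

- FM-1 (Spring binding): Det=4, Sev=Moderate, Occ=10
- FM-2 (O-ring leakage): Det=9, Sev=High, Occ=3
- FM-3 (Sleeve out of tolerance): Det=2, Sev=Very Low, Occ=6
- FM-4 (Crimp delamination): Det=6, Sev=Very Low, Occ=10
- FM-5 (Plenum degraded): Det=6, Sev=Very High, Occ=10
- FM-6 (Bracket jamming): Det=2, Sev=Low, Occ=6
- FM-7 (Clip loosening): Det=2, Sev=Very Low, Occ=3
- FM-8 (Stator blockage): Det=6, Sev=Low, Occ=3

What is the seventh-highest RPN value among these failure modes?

12

RPN = Severity × Occurrence × Detection:
  FM-1: 6 × 10 × 4 = 240
  FM-2: 7 × 3 × 9 = 189
  FM-3: 1 × 6 × 2 = 12
  FM-4: 1 × 10 × 6 = 60
  FM-5: 9 × 10 × 6 = 540
  FM-6: 4 × 6 × 2 = 48
  FM-7: 1 × 3 × 2 = 6
  FM-8: 4 × 3 × 6 = 72
Sorted descending: 540, 240, 189, 72, 60, 48, 12, 6.
The seventh-highest RPN is 12 (FM-3).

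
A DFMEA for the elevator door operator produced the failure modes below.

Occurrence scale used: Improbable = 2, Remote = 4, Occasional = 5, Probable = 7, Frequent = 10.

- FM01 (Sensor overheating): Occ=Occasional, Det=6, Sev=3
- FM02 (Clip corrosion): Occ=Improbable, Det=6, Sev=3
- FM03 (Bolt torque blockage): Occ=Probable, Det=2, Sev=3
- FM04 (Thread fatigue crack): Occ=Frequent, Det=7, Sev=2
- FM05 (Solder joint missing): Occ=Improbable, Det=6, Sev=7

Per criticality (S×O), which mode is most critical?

Criticality = Severity × Occurrence:
  FM01: 3 × 5 = 15
  FM02: 3 × 2 = 6
  FM03: 3 × 7 = 21
  FM04: 2 × 10 = 20
  FM05: 7 × 2 = 14
Highest criticality is 21 → FM03.

FM03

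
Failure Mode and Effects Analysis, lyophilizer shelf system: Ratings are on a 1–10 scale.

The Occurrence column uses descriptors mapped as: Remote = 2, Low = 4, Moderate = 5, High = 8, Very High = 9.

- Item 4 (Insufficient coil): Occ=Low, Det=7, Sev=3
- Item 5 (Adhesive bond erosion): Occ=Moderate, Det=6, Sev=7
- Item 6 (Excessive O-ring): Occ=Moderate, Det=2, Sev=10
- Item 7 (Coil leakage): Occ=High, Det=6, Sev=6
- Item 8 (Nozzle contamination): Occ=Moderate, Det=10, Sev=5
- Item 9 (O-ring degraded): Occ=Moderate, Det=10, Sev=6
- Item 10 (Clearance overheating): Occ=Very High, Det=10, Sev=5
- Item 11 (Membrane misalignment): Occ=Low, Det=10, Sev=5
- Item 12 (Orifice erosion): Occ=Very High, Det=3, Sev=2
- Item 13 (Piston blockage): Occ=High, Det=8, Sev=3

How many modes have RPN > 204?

5

RPN = Severity × Occurrence × Detection:
  Item 4: 3 × 4 × 7 = 84
  Item 5: 7 × 5 × 6 = 210
  Item 6: 10 × 5 × 2 = 100
  Item 7: 6 × 8 × 6 = 288
  Item 8: 5 × 5 × 10 = 250
  Item 9: 6 × 5 × 10 = 300
  Item 10: 5 × 9 × 10 = 450
  Item 11: 5 × 4 × 10 = 200
  Item 12: 2 × 9 × 3 = 54
  Item 13: 3 × 8 × 8 = 192
Modes with RPN > 204: Item 5 (210), Item 7 (288), Item 8 (250), Item 9 (300), Item 10 (450) → 5.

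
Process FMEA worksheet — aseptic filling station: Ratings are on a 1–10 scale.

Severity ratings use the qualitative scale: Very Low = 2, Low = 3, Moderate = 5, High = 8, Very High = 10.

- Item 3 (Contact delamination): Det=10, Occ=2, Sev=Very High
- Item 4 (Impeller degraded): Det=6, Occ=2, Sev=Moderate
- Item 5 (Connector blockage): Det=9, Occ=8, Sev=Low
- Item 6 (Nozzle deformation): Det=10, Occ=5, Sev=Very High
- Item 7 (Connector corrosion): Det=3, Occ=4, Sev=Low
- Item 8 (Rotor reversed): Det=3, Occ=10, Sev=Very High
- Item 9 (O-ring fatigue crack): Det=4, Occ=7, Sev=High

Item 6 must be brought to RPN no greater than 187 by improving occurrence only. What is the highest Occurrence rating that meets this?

Item 6: S=10, O=5, D=10 → current RPN = 500.
Fixed product = 100. Need 100 × O ≤ 187, so O ≤ 187/100 = 1.87.
Maximum integer Occurrence rating = 1 (gives RPN 100; O=2 would give 200 > 187).

1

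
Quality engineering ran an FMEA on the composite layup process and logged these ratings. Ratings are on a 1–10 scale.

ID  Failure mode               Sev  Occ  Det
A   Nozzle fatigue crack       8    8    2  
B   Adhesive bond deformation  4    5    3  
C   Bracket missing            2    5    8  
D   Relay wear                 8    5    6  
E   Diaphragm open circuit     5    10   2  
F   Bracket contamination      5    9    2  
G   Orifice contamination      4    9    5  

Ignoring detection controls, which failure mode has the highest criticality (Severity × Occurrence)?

Criticality = Severity × Occurrence:
  A: 8 × 8 = 64
  B: 4 × 5 = 20
  C: 2 × 5 = 10
  D: 8 × 5 = 40
  E: 5 × 10 = 50
  F: 5 × 9 = 45
  G: 4 × 9 = 36
Highest criticality is 64 → A.

A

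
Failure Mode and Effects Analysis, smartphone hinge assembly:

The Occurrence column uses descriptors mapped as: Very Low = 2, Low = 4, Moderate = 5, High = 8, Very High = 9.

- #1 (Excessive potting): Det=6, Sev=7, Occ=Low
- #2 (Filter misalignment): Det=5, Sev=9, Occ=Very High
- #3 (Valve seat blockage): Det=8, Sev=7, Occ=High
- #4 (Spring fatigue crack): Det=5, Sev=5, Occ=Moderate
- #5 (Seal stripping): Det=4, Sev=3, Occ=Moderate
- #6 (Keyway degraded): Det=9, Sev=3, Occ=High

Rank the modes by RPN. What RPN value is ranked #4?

RPN = Severity × Occurrence × Detection:
  #1: 7 × 4 × 6 = 168
  #2: 9 × 9 × 5 = 405
  #3: 7 × 8 × 8 = 448
  #4: 5 × 5 × 5 = 125
  #5: 3 × 5 × 4 = 60
  #6: 3 × 8 × 9 = 216
Sorted descending: 448, 405, 216, 168, 125, 60.
The fourth-highest RPN is 168 (#1).

168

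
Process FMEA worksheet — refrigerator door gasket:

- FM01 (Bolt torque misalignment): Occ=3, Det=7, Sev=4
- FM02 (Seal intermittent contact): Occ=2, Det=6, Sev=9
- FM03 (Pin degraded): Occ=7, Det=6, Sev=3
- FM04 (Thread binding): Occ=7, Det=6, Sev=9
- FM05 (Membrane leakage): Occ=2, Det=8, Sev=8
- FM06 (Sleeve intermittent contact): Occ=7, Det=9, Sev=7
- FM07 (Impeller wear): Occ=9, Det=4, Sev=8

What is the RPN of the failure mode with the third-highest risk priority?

RPN = Severity × Occurrence × Detection:
  FM01: 4 × 3 × 7 = 84
  FM02: 9 × 2 × 6 = 108
  FM03: 3 × 7 × 6 = 126
  FM04: 9 × 7 × 6 = 378
  FM05: 8 × 2 × 8 = 128
  FM06: 7 × 7 × 9 = 441
  FM07: 8 × 9 × 4 = 288
Sorted descending: 441, 378, 288, 128, 126, 108, 84.
The third-highest RPN is 288 (FM07).

288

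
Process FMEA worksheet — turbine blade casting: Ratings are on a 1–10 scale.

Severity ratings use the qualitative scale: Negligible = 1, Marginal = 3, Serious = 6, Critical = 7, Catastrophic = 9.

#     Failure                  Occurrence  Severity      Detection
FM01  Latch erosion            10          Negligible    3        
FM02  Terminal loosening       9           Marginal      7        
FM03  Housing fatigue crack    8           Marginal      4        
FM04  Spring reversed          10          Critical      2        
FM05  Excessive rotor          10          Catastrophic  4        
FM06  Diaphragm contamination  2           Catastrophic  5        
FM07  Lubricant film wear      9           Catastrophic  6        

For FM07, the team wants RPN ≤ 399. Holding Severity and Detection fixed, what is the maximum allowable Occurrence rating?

7

FM07: S=9, O=9, D=6 → current RPN = 486.
Fixed product = 54. Need 54 × O ≤ 399, so O ≤ 399/54 = 7.39.
Maximum integer Occurrence rating = 7 (gives RPN 378; O=8 would give 432 > 399).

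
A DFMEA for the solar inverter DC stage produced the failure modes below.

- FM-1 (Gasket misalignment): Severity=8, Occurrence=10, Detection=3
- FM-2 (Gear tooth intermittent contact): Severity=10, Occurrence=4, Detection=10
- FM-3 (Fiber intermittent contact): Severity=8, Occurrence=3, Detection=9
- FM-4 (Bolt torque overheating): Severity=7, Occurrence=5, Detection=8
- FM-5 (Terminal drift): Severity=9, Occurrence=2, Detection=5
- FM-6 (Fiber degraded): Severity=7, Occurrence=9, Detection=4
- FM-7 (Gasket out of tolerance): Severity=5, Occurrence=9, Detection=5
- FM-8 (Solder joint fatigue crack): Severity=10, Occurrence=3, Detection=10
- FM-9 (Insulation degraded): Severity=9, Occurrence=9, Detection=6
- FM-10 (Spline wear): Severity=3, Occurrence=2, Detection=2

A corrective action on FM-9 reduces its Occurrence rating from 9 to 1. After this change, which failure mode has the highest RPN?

RPN = Severity × Occurrence × Detection:
  FM-1: 8 × 10 × 3 = 240
  FM-2: 10 × 4 × 10 = 400
  FM-3: 8 × 3 × 9 = 216
  FM-4: 7 × 5 × 8 = 280
  FM-5: 9 × 2 × 5 = 90
  FM-6: 7 × 9 × 4 = 252
  FM-7: 5 × 9 × 5 = 225
  FM-8: 10 × 3 × 10 = 300
  FM-9: 9 × 9 × 6 = 486
  FM-10: 3 × 2 × 2 = 12
After action: FM-9 → 9 × 1 × 6 = 54.
Revised RPNs: FM-2=400, FM-8=300, FM-4=280, FM-6=252, FM-1=240, FM-7=225, FM-3=216, FM-5=90, FM-9=54, FM-10=12.
Highest is now FM-2 (400).

FM-2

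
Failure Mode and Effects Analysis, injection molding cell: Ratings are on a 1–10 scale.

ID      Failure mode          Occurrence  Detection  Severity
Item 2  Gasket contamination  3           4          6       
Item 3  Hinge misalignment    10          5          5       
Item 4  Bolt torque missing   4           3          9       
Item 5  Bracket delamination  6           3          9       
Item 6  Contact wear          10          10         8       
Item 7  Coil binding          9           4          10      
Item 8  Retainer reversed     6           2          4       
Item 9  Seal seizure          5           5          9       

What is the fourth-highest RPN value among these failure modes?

RPN = Severity × Occurrence × Detection:
  Item 2: 6 × 3 × 4 = 72
  Item 3: 5 × 10 × 5 = 250
  Item 4: 9 × 4 × 3 = 108
  Item 5: 9 × 6 × 3 = 162
  Item 6: 8 × 10 × 10 = 800
  Item 7: 10 × 9 × 4 = 360
  Item 8: 4 × 6 × 2 = 48
  Item 9: 9 × 5 × 5 = 225
Sorted descending: 800, 360, 250, 225, 162, 108, 72, 48.
The fourth-highest RPN is 225 (Item 9).

225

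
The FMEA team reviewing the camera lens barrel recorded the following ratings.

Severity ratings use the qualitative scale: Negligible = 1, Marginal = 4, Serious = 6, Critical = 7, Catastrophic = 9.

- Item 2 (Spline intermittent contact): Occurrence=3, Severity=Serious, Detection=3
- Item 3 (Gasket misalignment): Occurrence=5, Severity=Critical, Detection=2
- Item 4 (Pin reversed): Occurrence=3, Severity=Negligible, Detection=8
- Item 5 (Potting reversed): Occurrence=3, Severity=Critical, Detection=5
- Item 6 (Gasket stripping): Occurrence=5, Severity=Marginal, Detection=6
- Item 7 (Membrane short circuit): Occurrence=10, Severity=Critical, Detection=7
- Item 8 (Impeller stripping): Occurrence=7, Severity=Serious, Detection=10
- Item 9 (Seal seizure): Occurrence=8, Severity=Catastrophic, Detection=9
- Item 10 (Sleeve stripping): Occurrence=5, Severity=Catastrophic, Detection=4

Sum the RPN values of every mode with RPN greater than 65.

2033

RPN = Severity × Occurrence × Detection:
  Item 2: 6 × 3 × 3 = 54
  Item 3: 7 × 5 × 2 = 70
  Item 4: 1 × 3 × 8 = 24
  Item 5: 7 × 3 × 5 = 105
  Item 6: 4 × 5 × 6 = 120
  Item 7: 7 × 10 × 7 = 490
  Item 8: 6 × 7 × 10 = 420
  Item 9: 9 × 8 × 9 = 648
  Item 10: 9 × 5 × 4 = 180
RPN > 65: Item 3 (70), Item 5 (105), Item 6 (120), Item 7 (490), Item 8 (420), Item 9 (648), Item 10 (180).
Sum: 70 + 105 + 120 + 490 + 420 + 648 + 180 = 2033.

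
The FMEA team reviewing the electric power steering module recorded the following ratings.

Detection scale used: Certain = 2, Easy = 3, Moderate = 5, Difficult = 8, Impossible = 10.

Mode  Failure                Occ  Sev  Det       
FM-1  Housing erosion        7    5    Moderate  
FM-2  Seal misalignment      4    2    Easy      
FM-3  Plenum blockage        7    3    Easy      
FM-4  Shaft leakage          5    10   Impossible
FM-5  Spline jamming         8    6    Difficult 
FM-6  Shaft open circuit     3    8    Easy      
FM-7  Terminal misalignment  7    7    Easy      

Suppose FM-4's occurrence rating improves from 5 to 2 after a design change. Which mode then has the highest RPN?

FM-5

RPN = Severity × Occurrence × Detection:
  FM-1: 5 × 7 × 5 = 175
  FM-2: 2 × 4 × 3 = 24
  FM-3: 3 × 7 × 3 = 63
  FM-4: 10 × 5 × 10 = 500
  FM-5: 6 × 8 × 8 = 384
  FM-6: 8 × 3 × 3 = 72
  FM-7: 7 × 7 × 3 = 147
After action: FM-4 → 10 × 2 × 10 = 200.
Revised RPNs: FM-5=384, FM-4=200, FM-1=175, FM-7=147, FM-6=72, FM-3=63, FM-2=24.
Highest is now FM-5 (384).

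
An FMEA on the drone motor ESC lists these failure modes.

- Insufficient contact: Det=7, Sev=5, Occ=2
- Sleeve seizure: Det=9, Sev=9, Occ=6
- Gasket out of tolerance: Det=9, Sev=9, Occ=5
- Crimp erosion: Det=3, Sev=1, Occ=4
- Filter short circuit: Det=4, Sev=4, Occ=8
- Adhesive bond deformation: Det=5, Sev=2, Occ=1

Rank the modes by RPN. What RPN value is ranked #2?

RPN = Severity × Occurrence × Detection:
  Insufficient contact: 5 × 2 × 7 = 70
  Sleeve seizure: 9 × 6 × 9 = 486
  Gasket out of tolerance: 9 × 5 × 9 = 405
  Crimp erosion: 1 × 4 × 3 = 12
  Filter short circuit: 4 × 8 × 4 = 128
  Adhesive bond deformation: 2 × 1 × 5 = 10
Sorted descending: 486, 405, 128, 70, 12, 10.
The second-highest RPN is 405 (Gasket out of tolerance).

405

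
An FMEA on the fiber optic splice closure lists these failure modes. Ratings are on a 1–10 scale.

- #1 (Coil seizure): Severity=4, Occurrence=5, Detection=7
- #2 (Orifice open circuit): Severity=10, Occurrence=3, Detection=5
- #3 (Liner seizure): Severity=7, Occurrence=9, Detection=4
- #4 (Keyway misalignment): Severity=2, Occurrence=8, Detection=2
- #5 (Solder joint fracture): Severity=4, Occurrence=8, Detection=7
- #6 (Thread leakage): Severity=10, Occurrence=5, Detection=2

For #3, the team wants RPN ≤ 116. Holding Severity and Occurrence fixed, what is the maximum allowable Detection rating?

1

#3: S=7, O=9, D=4 → current RPN = 252.
Fixed product = 63. Need 63 × D ≤ 116, so D ≤ 116/63 = 1.84.
Maximum integer Detection rating = 1 (gives RPN 63; D=2 would give 126 > 116).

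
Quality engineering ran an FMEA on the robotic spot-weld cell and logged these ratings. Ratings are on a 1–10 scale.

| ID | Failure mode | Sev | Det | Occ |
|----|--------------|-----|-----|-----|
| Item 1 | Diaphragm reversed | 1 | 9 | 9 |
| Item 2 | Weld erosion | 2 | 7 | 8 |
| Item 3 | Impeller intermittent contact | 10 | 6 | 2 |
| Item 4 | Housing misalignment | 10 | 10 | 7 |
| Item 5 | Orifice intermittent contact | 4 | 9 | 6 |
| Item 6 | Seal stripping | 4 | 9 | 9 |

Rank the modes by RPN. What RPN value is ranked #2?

RPN = Severity × Occurrence × Detection:
  Item 1: 1 × 9 × 9 = 81
  Item 2: 2 × 8 × 7 = 112
  Item 3: 10 × 2 × 6 = 120
  Item 4: 10 × 7 × 10 = 700
  Item 5: 4 × 6 × 9 = 216
  Item 6: 4 × 9 × 9 = 324
Sorted descending: 700, 324, 216, 120, 112, 81.
The second-highest RPN is 324 (Item 6).

324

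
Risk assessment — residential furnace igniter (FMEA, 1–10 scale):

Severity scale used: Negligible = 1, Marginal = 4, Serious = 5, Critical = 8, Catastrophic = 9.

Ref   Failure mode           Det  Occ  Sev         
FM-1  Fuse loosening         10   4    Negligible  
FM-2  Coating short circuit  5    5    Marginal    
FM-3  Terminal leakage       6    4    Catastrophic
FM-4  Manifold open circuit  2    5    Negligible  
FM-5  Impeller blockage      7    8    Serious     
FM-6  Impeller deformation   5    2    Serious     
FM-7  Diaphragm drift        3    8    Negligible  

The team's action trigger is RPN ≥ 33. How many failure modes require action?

5

RPN = Severity × Occurrence × Detection:
  FM-1: 1 × 4 × 10 = 40
  FM-2: 4 × 5 × 5 = 100
  FM-3: 9 × 4 × 6 = 216
  FM-4: 1 × 5 × 2 = 10
  FM-5: 5 × 8 × 7 = 280
  FM-6: 5 × 2 × 5 = 50
  FM-7: 1 × 8 × 3 = 24
Modes with RPN ≥ 33: FM-1 (40), FM-2 (100), FM-3 (216), FM-5 (280), FM-6 (50) → 5.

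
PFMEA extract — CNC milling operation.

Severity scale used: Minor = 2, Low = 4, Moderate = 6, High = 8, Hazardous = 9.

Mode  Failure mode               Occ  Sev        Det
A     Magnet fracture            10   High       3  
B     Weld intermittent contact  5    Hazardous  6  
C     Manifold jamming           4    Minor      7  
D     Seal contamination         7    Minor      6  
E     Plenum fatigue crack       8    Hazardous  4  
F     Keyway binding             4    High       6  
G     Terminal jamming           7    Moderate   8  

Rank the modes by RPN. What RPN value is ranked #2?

RPN = Severity × Occurrence × Detection:
  A: 8 × 10 × 3 = 240
  B: 9 × 5 × 6 = 270
  C: 2 × 4 × 7 = 56
  D: 2 × 7 × 6 = 84
  E: 9 × 8 × 4 = 288
  F: 8 × 4 × 6 = 192
  G: 6 × 7 × 8 = 336
Sorted descending: 336, 288, 270, 240, 192, 84, 56.
The second-highest RPN is 288 (E).

288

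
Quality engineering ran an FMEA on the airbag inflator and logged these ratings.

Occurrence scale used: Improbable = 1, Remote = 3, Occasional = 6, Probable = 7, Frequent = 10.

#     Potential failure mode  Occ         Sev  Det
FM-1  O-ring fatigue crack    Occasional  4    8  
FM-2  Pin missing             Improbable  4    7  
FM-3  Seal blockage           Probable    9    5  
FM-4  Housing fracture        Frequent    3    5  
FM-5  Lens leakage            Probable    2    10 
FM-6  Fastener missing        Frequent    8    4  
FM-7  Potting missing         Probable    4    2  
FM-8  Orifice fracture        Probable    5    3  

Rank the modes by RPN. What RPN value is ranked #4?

150

RPN = Severity × Occurrence × Detection:
  FM-1: 4 × 6 × 8 = 192
  FM-2: 4 × 1 × 7 = 28
  FM-3: 9 × 7 × 5 = 315
  FM-4: 3 × 10 × 5 = 150
  FM-5: 2 × 7 × 10 = 140
  FM-6: 8 × 10 × 4 = 320
  FM-7: 4 × 7 × 2 = 56
  FM-8: 5 × 7 × 3 = 105
Sorted descending: 320, 315, 192, 150, 140, 105, 56, 28.
The fourth-highest RPN is 150 (FM-4).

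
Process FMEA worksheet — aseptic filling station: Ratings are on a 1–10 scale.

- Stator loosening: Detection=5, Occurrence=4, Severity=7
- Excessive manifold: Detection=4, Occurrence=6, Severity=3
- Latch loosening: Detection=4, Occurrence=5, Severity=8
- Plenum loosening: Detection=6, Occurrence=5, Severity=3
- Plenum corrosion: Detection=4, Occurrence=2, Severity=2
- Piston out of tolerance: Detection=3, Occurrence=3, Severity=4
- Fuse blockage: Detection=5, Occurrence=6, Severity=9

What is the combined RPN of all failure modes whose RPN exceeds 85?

660

RPN = Severity × Occurrence × Detection:
  Stator loosening: 7 × 4 × 5 = 140
  Excessive manifold: 3 × 6 × 4 = 72
  Latch loosening: 8 × 5 × 4 = 160
  Plenum loosening: 3 × 5 × 6 = 90
  Plenum corrosion: 2 × 2 × 4 = 16
  Piston out of tolerance: 4 × 3 × 3 = 36
  Fuse blockage: 9 × 6 × 5 = 270
RPN > 85: Stator loosening (140), Latch loosening (160), Plenum loosening (90), Fuse blockage (270).
Sum: 140 + 160 + 90 + 270 = 660.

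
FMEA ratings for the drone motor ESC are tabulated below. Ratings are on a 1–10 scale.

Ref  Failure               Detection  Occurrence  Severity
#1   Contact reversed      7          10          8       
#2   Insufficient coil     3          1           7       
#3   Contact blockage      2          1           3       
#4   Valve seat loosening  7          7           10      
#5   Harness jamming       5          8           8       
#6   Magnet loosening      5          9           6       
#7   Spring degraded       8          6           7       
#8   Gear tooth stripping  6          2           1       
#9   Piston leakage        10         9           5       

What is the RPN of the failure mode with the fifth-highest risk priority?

RPN = Severity × Occurrence × Detection:
  #1: 8 × 10 × 7 = 560
  #2: 7 × 1 × 3 = 21
  #3: 3 × 1 × 2 = 6
  #4: 10 × 7 × 7 = 490
  #5: 8 × 8 × 5 = 320
  #6: 6 × 9 × 5 = 270
  #7: 7 × 6 × 8 = 336
  #8: 1 × 2 × 6 = 12
  #9: 5 × 9 × 10 = 450
Sorted descending: 560, 490, 450, 336, 320, 270, 21, 12, 6.
The fifth-highest RPN is 320 (#5).

320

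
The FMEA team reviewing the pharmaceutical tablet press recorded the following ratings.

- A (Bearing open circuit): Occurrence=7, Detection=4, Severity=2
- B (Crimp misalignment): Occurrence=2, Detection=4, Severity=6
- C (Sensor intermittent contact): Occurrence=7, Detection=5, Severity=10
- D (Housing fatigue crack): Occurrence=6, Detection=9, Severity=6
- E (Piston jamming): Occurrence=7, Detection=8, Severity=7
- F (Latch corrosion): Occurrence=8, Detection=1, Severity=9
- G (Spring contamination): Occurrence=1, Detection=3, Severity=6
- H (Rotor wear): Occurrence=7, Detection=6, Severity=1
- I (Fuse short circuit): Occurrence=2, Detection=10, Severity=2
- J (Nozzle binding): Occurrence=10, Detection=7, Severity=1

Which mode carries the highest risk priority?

RPN = Severity × Occurrence × Detection:
  A: 2 × 7 × 4 = 56
  B: 6 × 2 × 4 = 48
  C: 10 × 7 × 5 = 350
  D: 6 × 6 × 9 = 324
  E: 7 × 7 × 8 = 392
  F: 9 × 8 × 1 = 72
  G: 6 × 1 × 3 = 18
  H: 1 × 7 × 6 = 42
  I: 2 × 2 × 10 = 40
  J: 1 × 10 × 7 = 70
Highest RPN is 392 → E.

E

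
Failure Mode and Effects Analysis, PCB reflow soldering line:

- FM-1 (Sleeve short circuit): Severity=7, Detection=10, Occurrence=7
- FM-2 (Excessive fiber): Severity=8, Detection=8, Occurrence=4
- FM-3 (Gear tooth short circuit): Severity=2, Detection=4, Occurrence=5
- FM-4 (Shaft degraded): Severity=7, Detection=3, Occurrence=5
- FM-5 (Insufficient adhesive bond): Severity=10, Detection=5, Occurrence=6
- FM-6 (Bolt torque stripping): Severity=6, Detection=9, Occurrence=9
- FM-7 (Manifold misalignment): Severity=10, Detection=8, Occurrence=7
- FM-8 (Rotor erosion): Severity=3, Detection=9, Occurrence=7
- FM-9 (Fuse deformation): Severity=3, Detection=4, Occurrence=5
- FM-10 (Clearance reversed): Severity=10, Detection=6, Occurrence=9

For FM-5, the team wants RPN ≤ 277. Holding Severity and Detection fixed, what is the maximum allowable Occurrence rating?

FM-5: S=10, O=6, D=5 → current RPN = 300.
Fixed product = 50. Need 50 × O ≤ 277, so O ≤ 277/50 = 5.54.
Maximum integer Occurrence rating = 5 (gives RPN 250; O=6 would give 300 > 277).

5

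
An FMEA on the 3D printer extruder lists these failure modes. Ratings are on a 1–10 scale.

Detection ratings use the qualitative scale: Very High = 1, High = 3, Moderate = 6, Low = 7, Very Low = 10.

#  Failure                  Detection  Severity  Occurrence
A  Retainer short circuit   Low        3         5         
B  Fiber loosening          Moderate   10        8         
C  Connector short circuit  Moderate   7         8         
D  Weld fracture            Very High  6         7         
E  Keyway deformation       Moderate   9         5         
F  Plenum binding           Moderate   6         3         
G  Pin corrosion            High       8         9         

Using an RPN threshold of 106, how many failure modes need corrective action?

RPN = Severity × Occurrence × Detection:
  A: 3 × 5 × 7 = 105
  B: 10 × 8 × 6 = 480
  C: 7 × 8 × 6 = 336
  D: 6 × 7 × 1 = 42
  E: 9 × 5 × 6 = 270
  F: 6 × 3 × 6 = 108
  G: 8 × 9 × 3 = 216
Modes with RPN ≥ 106: B (480), C (336), E (270), F (108), G (216) → 5.

5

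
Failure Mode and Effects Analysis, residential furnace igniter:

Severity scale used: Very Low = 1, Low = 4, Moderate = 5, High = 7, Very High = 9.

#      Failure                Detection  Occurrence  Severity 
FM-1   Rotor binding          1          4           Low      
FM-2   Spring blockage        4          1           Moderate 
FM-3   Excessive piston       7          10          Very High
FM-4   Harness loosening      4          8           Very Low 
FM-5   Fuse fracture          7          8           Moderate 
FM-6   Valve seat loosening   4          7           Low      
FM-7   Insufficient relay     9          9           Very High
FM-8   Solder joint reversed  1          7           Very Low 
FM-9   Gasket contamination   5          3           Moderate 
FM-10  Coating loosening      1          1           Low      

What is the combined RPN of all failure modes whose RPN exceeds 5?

RPN = Severity × Occurrence × Detection:
  FM-1: 4 × 4 × 1 = 16
  FM-2: 5 × 1 × 4 = 20
  FM-3: 9 × 10 × 7 = 630
  FM-4: 1 × 8 × 4 = 32
  FM-5: 5 × 8 × 7 = 280
  FM-6: 4 × 7 × 4 = 112
  FM-7: 9 × 9 × 9 = 729
  FM-8: 1 × 7 × 1 = 7
  FM-9: 5 × 3 × 5 = 75
  FM-10: 4 × 1 × 1 = 4
RPN > 5: FM-1 (16), FM-2 (20), FM-3 (630), FM-4 (32), FM-5 (280), FM-6 (112), FM-7 (729), FM-8 (7), FM-9 (75).
Sum: 16 + 20 + 630 + 32 + 280 + 112 + 729 + 7 + 75 = 1901.

1901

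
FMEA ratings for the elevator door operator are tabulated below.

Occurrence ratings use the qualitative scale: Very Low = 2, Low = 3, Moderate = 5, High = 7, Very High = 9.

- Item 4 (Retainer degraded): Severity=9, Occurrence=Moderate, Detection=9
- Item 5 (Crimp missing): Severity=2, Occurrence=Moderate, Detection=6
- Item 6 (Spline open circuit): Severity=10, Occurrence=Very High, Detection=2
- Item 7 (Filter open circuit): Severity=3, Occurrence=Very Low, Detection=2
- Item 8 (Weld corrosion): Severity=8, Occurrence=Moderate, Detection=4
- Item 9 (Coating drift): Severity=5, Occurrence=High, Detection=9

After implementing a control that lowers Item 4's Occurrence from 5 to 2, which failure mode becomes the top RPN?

Item 9

RPN = Severity × Occurrence × Detection:
  Item 4: 9 × 5 × 9 = 405
  Item 5: 2 × 5 × 6 = 60
  Item 6: 10 × 9 × 2 = 180
  Item 7: 3 × 2 × 2 = 12
  Item 8: 8 × 5 × 4 = 160
  Item 9: 5 × 7 × 9 = 315
After action: Item 4 → 9 × 2 × 9 = 162.
Revised RPNs: Item 9=315, Item 6=180, Item 4=162, Item 8=160, Item 5=60, Item 7=12.
Highest is now Item 9 (315).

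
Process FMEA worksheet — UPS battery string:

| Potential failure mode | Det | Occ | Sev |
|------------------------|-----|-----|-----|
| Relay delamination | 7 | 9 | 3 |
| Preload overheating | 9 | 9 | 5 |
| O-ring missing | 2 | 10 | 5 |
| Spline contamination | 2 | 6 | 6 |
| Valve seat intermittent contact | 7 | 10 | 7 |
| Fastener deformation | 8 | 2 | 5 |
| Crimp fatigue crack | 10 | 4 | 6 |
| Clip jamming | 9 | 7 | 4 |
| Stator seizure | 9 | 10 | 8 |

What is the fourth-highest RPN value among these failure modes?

RPN = Severity × Occurrence × Detection:
  Relay delamination: 3 × 9 × 7 = 189
  Preload overheating: 5 × 9 × 9 = 405
  O-ring missing: 5 × 10 × 2 = 100
  Spline contamination: 6 × 6 × 2 = 72
  Valve seat intermittent contact: 7 × 10 × 7 = 490
  Fastener deformation: 5 × 2 × 8 = 80
  Crimp fatigue crack: 6 × 4 × 10 = 240
  Clip jamming: 4 × 7 × 9 = 252
  Stator seizure: 8 × 10 × 9 = 720
Sorted descending: 720, 490, 405, 252, 240, 189, 100, 80, 72.
The fourth-highest RPN is 252 (Clip jamming).

252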